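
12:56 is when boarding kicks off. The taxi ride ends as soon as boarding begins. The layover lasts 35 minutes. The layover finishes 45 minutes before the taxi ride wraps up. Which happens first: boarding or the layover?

The taxi ride ends at 12:56.
The layover ends at 12:56 − 45 min = 12:11.
The layover starts at 12:11 − 35 min = 11:36.
Boarding starts at 12:56 and the layover starts at 11:36, so the layover is first.

the layover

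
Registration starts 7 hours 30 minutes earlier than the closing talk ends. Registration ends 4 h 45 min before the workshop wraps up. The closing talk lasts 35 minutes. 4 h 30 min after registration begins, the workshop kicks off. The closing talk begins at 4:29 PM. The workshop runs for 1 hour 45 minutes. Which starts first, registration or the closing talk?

The closing talk ends at 4:29 PM + 35 min = 5:04 PM.
Registration starts at 5:04 PM − 450 min = 9:34 AM.
Registration starts at 9:34 AM and the closing talk starts at 4:29 PM, so registration is first.

registration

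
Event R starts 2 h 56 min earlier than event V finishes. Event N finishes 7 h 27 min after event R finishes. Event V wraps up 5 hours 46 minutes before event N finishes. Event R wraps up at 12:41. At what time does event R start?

11:26

Event N ends at 12:41 + 447 min = 20:08.
Event V ends at 20:08 − 346 min = 14:22.
Event R starts at 14:22 − 176 min = 11:26.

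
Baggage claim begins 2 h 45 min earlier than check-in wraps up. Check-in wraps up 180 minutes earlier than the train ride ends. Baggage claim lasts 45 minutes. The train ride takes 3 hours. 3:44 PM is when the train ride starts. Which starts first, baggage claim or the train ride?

baggage claim

The train ride ends at 3:44 PM + 180 min = 6:44 PM.
Check-in ends at 6:44 PM − 180 min = 3:44 PM.
Baggage claim starts at 3:44 PM − 165 min = 12:59 PM.
Baggage claim starts at 12:59 PM and the train ride starts at 3:44 PM, so baggage claim is first.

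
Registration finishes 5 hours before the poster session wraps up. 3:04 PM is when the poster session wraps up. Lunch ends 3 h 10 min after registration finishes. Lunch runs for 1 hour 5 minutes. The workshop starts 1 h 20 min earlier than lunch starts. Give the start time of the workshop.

10:49 AM

Registration ends at 3:04 PM − 300 min = 10:04 AM.
Lunch ends at 10:04 AM + 190 min = 1:14 PM.
Lunch starts at 1:14 PM − 65 min = 12:09 PM.
The workshop starts at 12:09 PM − 80 min = 10:49 AM.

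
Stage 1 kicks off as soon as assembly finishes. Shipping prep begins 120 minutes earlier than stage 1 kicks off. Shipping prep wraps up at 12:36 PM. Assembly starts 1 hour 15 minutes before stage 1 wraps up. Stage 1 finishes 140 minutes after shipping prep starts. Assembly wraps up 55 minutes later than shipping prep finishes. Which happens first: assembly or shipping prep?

shipping prep

Assembly ends at 12:36 PM + 55 min = 1:31 PM.
So stage 1 starts at 1:31 PM.
Shipping prep starts at 1:31 PM − 120 min = 11:31 AM.
Stage 1 ends at 11:31 AM + 140 min = 1:51 PM.
Assembly starts at 1:51 PM − 75 min = 12:36 PM.
Assembly starts at 12:36 PM and shipping prep starts at 11:31 AM, so shipping prep is first.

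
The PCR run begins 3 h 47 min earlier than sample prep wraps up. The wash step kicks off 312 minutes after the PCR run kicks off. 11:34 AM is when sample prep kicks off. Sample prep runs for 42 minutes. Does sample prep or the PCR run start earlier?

Sample prep ends at 11:34 AM + 42 min = 12:16 PM.
The PCR run starts at 12:16 PM − 227 min = 8:29 AM.
Sample prep starts at 11:34 AM and the PCR run starts at 8:29 AM, so the PCR run is first.

the PCR run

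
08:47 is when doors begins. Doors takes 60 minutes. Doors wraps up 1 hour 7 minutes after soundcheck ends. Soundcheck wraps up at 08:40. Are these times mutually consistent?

Doors ends at 08:40 + 67 min = 09:47.
Doors starts at 09:47 − 60 min = 08:47.
That matches the stated 08:47, so the schedule is consistent.

Yes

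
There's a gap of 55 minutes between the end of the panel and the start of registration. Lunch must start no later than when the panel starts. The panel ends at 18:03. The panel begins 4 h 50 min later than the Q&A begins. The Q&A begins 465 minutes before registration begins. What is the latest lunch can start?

Registration starts at 18:03 + 55 min = 18:58.
The Q&A starts at 18:58 − 465 min = 11:13.
The panel starts at 11:13 + 290 min = 16:03.
Lunch is bounded by the panel, so the latest it can start is 16:03.

16:03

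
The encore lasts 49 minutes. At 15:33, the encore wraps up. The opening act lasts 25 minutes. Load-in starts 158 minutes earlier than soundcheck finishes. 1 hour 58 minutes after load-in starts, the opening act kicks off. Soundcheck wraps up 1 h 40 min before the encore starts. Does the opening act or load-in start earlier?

load-in

The encore starts at 15:33 − 49 min = 14:44.
Soundcheck ends at 14:44 − 100 min = 13:04.
Load-in starts at 13:04 − 158 min = 10:26.
The opening act starts at 10:26 + 118 min = 12:24.
The opening act starts at 12:24 and load-in starts at 10:26, so load-in is first.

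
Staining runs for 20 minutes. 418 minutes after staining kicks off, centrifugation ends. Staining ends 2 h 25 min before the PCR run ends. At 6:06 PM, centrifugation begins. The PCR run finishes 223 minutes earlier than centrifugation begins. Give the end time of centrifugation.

6:36 PM

The PCR run ends at 6:06 PM − 223 min = 2:23 PM.
Staining ends at 2:23 PM − 145 min = 11:58 AM.
Staining starts at 11:58 AM − 20 min = 11:38 AM.
Centrifugation ends at 11:38 AM + 418 min = 6:36 PM.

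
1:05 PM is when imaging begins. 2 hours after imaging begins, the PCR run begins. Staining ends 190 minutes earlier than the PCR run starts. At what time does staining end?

The PCR run starts at 1:05 PM + 120 min = 3:05 PM.
Staining ends at 3:05 PM − 190 min = 11:55 AM.

11:55 AM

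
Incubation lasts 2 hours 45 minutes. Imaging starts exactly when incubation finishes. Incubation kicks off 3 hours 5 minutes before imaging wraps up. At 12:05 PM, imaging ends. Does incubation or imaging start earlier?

incubation

Incubation starts at 12:05 PM − 185 min = 9:00 AM.
Incubation ends at 9:00 AM + 165 min = 11:45 AM.
So imaging starts at 11:45 AM.
Incubation starts at 9:00 AM and imaging starts at 11:45 AM, so incubation is first.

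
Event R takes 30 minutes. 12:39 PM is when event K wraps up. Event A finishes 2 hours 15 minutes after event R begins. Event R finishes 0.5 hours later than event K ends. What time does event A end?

2:54 PM

Event R ends at 12:39 PM + 30 min = 1:09 PM.
Event R starts at 1:09 PM − 30 min = 12:39 PM.
Event A ends at 12:39 PM + 135 min = 2:54 PM.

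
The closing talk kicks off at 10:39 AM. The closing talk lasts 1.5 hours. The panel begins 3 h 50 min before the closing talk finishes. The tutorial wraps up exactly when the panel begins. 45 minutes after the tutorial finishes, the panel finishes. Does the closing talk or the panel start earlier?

The closing talk ends at 10:39 AM + 90 min = 12:09 PM.
The panel starts at 12:09 PM − 230 min = 8:19 AM.
The closing talk starts at 10:39 AM and the panel starts at 8:19 AM, so the panel is first.

the panel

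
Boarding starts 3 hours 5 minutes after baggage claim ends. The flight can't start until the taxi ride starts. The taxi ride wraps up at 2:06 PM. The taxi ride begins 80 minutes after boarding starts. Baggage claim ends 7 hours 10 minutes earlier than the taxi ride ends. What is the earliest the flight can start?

11:21 AM

Baggage claim ends at 2:06 PM − 430 min = 6:56 AM.
Boarding starts at 6:56 AM + 185 min = 10:01 AM.
The taxi ride starts at 10:01 AM + 80 min = 11:21 AM.
The flight is bounded by the taxi ride, so the earliest it can start is 11:21 AM.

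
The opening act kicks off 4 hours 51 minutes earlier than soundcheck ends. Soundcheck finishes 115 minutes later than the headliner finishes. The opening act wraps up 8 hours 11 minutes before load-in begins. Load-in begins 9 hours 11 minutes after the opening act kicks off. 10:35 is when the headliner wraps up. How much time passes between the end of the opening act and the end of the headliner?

1 h 56 min

Soundcheck ends at 10:35 + 115 min = 12:30.
The opening act starts at 12:30 − 291 min = 07:39.
Load-in starts at 07:39 + 551 min = 16:50.
The opening act ends at 16:50 − 491 min = 08:39.
From 08:39 to 10:35 is 1 h 56 min.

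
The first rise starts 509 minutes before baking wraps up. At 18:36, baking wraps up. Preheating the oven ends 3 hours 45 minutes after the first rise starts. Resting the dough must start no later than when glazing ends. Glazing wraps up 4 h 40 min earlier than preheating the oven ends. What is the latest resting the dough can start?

09:12

The first rise starts at 18:36 − 509 min = 10:07.
Preheating the oven ends at 10:07 + 225 min = 13:52.
Glazing ends at 13:52 − 280 min = 09:12.
Resting the dough is bounded by glazing, so the latest it can start is 09:12.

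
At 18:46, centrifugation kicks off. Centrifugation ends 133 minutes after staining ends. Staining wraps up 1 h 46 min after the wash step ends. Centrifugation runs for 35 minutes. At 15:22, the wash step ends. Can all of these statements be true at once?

Staining ends at 15:22 + 106 min = 17:08.
Centrifugation ends at 17:08 + 133 min = 19:21.
Centrifugation starts at 19:21 − 35 min = 18:46.
That matches the stated 18:46, so the schedule is consistent.

Yes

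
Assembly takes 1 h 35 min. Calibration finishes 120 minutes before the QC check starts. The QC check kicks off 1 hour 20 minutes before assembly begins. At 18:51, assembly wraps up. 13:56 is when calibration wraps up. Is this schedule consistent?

Assembly starts at 18:51 − 95 min = 17:16.
The QC check starts at 17:16 − 80 min = 15:56.
Calibration ends at 15:56 − 120 min = 13:56.
That matches the stated 13:56, so the schedule is consistent.

Yes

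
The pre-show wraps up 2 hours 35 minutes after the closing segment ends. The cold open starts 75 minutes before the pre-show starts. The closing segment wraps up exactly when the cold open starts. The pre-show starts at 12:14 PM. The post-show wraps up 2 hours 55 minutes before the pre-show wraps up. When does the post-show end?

10:39 AM

The cold open starts at 12:14 PM − 75 min = 10:59 AM.
So the closing segment ends at 10:59 AM.
The pre-show ends at 10:59 AM + 155 min = 1:34 PM.
The post-show ends at 1:34 PM − 175 min = 10:39 AM.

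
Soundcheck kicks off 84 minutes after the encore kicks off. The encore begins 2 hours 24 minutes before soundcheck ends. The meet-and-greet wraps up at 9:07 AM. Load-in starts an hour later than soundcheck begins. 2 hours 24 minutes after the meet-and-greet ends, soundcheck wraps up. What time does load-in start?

Soundcheck ends at 9:07 AM + 144 min = 11:31 AM.
The encore starts at 11:31 AM − 144 min = 9:07 AM.
Soundcheck starts at 9:07 AM + 84 min = 10:31 AM.
Load-in starts at 10:31 AM + 60 min = 11:31 AM.

11:31 AM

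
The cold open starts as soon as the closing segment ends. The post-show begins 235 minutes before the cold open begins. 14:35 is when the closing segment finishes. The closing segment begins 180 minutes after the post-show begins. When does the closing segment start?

The cold open starts at 14:35.
The post-show starts at 14:35 − 235 min = 10:40.
The closing segment starts at 10:40 + 180 min = 13:40.

13:40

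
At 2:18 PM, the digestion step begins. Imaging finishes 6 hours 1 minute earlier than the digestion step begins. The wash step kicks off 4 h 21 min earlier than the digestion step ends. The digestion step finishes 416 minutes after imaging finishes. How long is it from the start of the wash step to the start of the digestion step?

206 minutes

Imaging ends at 2:18 PM − 361 min = 8:17 AM.
The digestion step ends at 8:17 AM + 416 min = 3:13 PM.
The wash step starts at 3:13 PM − 261 min = 10:52 AM.
From 10:52 AM to 2:18 PM is 206 minutes.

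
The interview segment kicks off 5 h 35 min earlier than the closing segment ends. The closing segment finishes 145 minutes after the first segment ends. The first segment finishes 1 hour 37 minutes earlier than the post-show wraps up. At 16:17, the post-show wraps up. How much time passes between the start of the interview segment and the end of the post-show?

The first segment ends at 16:17 − 97 min = 14:40.
The closing segment ends at 14:40 + 145 min = 17:05.
The interview segment starts at 17:05 − 335 min = 11:30.
From 11:30 to 16:17 is 4 hours 47 minutes.

4 hours 47 minutes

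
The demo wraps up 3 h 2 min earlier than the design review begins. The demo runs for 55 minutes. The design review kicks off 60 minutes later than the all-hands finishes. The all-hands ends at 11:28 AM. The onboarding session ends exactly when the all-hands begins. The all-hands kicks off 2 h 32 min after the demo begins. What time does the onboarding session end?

11:03 AM

The design review starts at 11:28 AM + 60 min = 12:28 PM.
The demo ends at 12:28 PM − 182 min = 9:26 AM.
The demo starts at 9:26 AM − 55 min = 8:31 AM.
The all-hands starts at 8:31 AM + 152 min = 11:03 AM.
So the onboarding session ends at 11:03 AM.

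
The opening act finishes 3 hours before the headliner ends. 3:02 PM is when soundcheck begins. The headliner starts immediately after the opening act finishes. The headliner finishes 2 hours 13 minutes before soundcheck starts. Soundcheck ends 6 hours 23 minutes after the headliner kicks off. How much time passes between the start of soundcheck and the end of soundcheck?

The headliner ends at 3:02 PM − 133 min = 12:49 PM.
The opening act ends at 12:49 PM − 180 min = 9:49 AM.
So the headliner starts at 9:49 AM.
Soundcheck ends at 9:49 AM + 383 min = 4:12 PM.
From 3:02 PM to 4:12 PM is 1 h 10 min.

1 h 10 min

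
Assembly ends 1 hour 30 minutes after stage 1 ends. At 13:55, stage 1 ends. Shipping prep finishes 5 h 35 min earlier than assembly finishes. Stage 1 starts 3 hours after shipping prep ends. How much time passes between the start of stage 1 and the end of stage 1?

Assembly ends at 13:55 + 90 min = 15:25.
Shipping prep ends at 15:25 − 335 min = 09:50.
Stage 1 starts at 09:50 + 180 min = 12:50.
From 12:50 to 13:55 is 65 minutes.

65 minutes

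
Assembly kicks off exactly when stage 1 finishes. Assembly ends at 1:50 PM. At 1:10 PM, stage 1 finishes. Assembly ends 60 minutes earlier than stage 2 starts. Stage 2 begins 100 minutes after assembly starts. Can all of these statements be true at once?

Assembly starts at 1:10 PM.
Stage 2 starts at 1:10 PM + 100 min = 2:50 PM.
Assembly ends at 2:50 PM − 60 min = 1:50 PM.
That matches the stated 1:50 PM, so the schedule is consistent.

Yes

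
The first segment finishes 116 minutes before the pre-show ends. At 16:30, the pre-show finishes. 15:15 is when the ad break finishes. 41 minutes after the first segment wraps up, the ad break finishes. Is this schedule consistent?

The first segment ends at 16:30 − 116 min = 14:34.
The ad break ends at 14:34 + 41 min = 15:15.
That matches the stated 15:15, so the schedule is consistent.

Yes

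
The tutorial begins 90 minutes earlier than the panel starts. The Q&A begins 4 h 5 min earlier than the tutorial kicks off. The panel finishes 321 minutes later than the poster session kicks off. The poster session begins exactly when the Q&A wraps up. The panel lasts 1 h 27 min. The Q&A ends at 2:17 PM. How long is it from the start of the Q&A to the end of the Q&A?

1 hour 41 minutes

The poster session starts at 2:17 PM.
The panel ends at 2:17 PM + 321 min = 7:38 PM.
The panel starts at 7:38 PM − 87 min = 6:11 PM.
The tutorial starts at 6:11 PM − 90 min = 4:41 PM.
The Q&A starts at 4:41 PM − 245 min = 12:36 PM.
From 12:36 PM to 2:17 PM is 1 hour 41 minutes.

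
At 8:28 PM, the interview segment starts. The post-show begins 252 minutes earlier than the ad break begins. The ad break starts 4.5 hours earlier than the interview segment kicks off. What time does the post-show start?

11:46 AM

The ad break starts at 8:28 PM − 270 min = 3:58 PM.
The post-show starts at 3:58 PM − 252 min = 11:46 AM.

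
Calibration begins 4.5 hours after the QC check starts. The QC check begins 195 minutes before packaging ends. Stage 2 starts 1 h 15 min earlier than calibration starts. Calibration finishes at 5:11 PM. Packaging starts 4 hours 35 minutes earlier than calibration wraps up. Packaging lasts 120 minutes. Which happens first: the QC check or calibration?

the QC check

Packaging starts at 5:11 PM − 275 min = 12:36 PM.
Packaging ends at 12:36 PM + 120 min = 2:36 PM.
The QC check starts at 2:36 PM − 195 min = 11:21 AM.
Calibration starts at 11:21 AM + 270 min = 3:51 PM.
The QC check starts at 11:21 AM and calibration starts at 3:51 PM, so the QC check is first.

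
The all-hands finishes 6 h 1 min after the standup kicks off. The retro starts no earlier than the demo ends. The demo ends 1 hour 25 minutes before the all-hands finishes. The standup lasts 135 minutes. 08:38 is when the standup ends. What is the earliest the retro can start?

The standup starts at 08:38 − 135 min = 06:23.
The all-hands ends at 06:23 + 361 min = 12:24.
The demo ends at 12:24 − 85 min = 10:59.
The retro is bounded by the demo, so the earliest it can start is 10:59.

10:59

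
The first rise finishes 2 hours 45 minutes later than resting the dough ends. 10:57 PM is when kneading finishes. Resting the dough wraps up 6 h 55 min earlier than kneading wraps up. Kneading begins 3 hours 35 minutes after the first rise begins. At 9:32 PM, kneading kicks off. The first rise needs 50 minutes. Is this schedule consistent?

Resting the dough ends at 10:57 PM − 415 min = 4:02 PM.
The first rise ends at 4:02 PM + 165 min = 6:47 PM.
The first rise starts at 6:47 PM − 50 min = 5:57 PM.
Kneading starts at 5:57 PM + 215 min = 9:32 PM.
That matches the stated 9:32 PM, so the schedule is consistent.

Yes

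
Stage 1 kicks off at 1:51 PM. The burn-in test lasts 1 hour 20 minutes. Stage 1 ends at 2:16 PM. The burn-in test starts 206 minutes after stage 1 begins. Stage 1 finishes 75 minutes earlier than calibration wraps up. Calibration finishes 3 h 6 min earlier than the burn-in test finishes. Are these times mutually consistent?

The burn-in test starts at 1:51 PM + 206 min = 5:17 PM.
The burn-in test ends at 5:17 PM + 80 min = 6:37 PM.
Calibration ends at 6:37 PM − 186 min = 3:31 PM.
Stage 1 ends at 3:31 PM − 75 min = 2:16 PM.
That matches the stated 2:16 PM, so the schedule is consistent.

Yes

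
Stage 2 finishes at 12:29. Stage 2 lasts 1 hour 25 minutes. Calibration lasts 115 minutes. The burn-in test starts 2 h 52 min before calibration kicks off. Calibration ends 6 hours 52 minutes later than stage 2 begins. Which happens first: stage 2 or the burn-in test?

Stage 2 starts at 12:29 − 85 min = 11:04.
Calibration ends at 11:04 + 412 min = 17:56.
Calibration starts at 17:56 − 115 min = 16:01.
The burn-in test starts at 16:01 − 172 min = 13:09.
Stage 2 starts at 11:04 and the burn-in test starts at 13:09, so stage 2 is first.

stage 2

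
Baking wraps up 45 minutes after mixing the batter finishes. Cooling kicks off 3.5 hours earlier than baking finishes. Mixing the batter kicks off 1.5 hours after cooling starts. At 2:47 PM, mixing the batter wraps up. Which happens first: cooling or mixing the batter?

cooling

Baking ends at 2:47 PM + 45 min = 3:32 PM.
Cooling starts at 3:32 PM − 210 min = 12:02 PM.
Mixing the batter starts at 12:02 PM + 90 min = 1:32 PM.
Cooling starts at 12:02 PM and mixing the batter starts at 1:32 PM, so cooling is first.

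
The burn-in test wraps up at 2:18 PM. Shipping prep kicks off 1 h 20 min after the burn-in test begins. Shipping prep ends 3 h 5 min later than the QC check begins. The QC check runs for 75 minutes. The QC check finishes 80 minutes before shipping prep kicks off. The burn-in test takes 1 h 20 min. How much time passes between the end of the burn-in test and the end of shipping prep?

The burn-in test starts at 2:18 PM − 80 min = 12:58 PM.
Shipping prep starts at 12:58 PM + 80 min = 2:18 PM.
The QC check ends at 2:18 PM − 80 min = 12:58 PM.
The QC check starts at 12:58 PM − 75 min = 11:43 AM.
Shipping prep ends at 11:43 AM + 185 min = 2:48 PM.
From 2:18 PM to 2:48 PM is half an hour.

half an hour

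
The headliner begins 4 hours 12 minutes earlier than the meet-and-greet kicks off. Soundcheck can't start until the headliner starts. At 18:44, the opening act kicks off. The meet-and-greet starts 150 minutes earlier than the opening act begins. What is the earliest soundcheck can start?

The meet-and-greet starts at 18:44 − 150 min = 16:14.
The headliner starts at 16:14 − 252 min = 12:02.
Soundcheck is bounded by the headliner, so the earliest it can start is 12:02.

12:02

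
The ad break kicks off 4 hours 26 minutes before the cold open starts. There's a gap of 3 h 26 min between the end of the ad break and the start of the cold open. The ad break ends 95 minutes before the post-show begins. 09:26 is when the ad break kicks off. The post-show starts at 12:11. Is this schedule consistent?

The ad break ends at 12:11 − 95 min = 10:36.
The cold open starts at 10:36 + 206 min = 14:02.
The ad break starts at 14:02 − 266 min = 09:36.
But the ad break is also said to start at 09:26 — a 10-minute conflict.

No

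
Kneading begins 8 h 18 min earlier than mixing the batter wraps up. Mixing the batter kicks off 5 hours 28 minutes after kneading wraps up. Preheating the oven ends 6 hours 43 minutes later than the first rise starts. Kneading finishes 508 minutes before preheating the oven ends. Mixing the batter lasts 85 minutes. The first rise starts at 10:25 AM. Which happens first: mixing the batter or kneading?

kneading

Preheating the oven ends at 10:25 AM + 403 min = 5:08 PM.
Kneading ends at 5:08 PM − 508 min = 8:40 AM.
Mixing the batter starts at 8:40 AM + 328 min = 2:08 PM.
Mixing the batter ends at 2:08 PM + 85 min = 3:33 PM.
Kneading starts at 3:33 PM − 498 min = 7:15 AM.
Mixing the batter starts at 2:08 PM and kneading starts at 7:15 AM, so kneading is first.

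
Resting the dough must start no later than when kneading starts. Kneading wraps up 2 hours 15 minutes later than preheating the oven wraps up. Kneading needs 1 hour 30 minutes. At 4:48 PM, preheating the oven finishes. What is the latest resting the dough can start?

Kneading ends at 4:48 PM + 135 min = 7:03 PM.
Kneading starts at 7:03 PM − 90 min = 5:33 PM.
Resting the dough is bounded by kneading, so the latest it can start is 5:33 PM.

5:33 PM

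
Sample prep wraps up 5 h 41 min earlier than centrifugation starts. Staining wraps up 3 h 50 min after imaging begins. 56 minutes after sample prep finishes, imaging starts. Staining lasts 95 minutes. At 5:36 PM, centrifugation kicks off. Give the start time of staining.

3:06 PM

Sample prep ends at 5:36 PM − 341 min = 11:55 AM.
Imaging starts at 11:55 AM + 56 min = 12:51 PM.
Staining ends at 12:51 PM + 230 min = 4:41 PM.
Staining starts at 4:41 PM − 95 min = 3:06 PM.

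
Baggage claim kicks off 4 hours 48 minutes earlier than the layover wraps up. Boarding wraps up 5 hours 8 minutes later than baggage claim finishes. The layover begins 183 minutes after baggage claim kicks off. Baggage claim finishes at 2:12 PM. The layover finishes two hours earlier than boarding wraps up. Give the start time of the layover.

Boarding ends at 2:12 PM + 308 min = 7:20 PM.
The layover ends at 7:20 PM − 120 min = 5:20 PM.
Baggage claim starts at 5:20 PM − 288 min = 12:32 PM.
The layover starts at 12:32 PM + 183 min = 3:35 PM.

3:35 PM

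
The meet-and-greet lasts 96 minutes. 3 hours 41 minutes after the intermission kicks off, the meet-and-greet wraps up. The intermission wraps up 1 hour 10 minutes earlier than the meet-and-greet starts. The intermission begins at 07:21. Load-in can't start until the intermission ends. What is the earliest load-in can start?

The meet-and-greet ends at 07:21 + 221 min = 11:02.
The meet-and-greet starts at 11:02 − 96 min = 09:26.
The intermission ends at 09:26 − 70 min = 08:16.
Load-in is bounded by the intermission, so the earliest it can start is 08:16.

08:16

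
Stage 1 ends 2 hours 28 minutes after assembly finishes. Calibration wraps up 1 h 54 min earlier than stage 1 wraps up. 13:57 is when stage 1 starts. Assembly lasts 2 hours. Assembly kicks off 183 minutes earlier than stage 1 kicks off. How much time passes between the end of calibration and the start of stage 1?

29 minutes

Assembly starts at 13:57 − 183 min = 10:54.
Assembly ends at 10:54 + 120 min = 12:54.
Stage 1 ends at 12:54 + 148 min = 15:22.
Calibration ends at 15:22 − 114 min = 13:28.
From 13:28 to 13:57 is 29 minutes.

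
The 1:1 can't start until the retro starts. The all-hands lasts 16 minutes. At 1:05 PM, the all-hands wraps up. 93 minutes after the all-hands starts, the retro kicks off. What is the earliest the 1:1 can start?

2:22 PM

The all-hands starts at 1:05 PM − 16 min = 12:49 PM.
The retro starts at 12:49 PM + 93 min = 2:22 PM.
The 1:1 is bounded by the retro, so the earliest it can start is 2:22 PM.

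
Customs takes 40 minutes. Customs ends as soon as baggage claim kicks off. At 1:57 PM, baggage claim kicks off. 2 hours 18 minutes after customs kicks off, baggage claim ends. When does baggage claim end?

3:35 PM

Customs ends at 1:57 PM.
Customs starts at 1:57 PM − 40 min = 1:17 PM.
Baggage claim ends at 1:17 PM + 138 min = 3:35 PM.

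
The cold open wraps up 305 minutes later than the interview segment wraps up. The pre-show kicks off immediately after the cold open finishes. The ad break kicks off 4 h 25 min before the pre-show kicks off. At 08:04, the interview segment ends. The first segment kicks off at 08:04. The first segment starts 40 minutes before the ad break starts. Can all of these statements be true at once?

The cold open ends at 08:04 + 305 min = 13:09.
So the pre-show starts at 13:09.
The ad break starts at 13:09 − 265 min = 08:44.
The first segment starts at 08:44 − 40 min = 08:04.
That matches the stated 08:04, so the schedule is consistent.

Yes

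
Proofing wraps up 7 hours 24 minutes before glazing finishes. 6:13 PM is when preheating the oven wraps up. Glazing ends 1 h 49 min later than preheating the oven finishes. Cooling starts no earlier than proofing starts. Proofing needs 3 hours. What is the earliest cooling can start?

Glazing ends at 6:13 PM + 109 min = 8:02 PM.
Proofing ends at 8:02 PM − 444 min = 12:38 PM.
Proofing starts at 12:38 PM − 180 min = 9:38 AM.
Cooling is bounded by proofing, so the earliest it can start is 9:38 AM.

9:38 AM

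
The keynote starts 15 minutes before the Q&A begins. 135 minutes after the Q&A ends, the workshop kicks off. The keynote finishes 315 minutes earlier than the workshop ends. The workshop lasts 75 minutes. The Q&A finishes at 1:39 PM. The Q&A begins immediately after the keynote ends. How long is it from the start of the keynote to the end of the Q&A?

The workshop starts at 1:39 PM + 135 min = 3:54 PM.
The workshop ends at 3:54 PM + 75 min = 5:09 PM.
The keynote ends at 5:09 PM − 315 min = 11:54 AM.
So the Q&A starts at 11:54 AM.
The keynote starts at 11:54 AM − 15 min = 11:39 AM.
From 11:39 AM to 1:39 PM is two hours.

two hours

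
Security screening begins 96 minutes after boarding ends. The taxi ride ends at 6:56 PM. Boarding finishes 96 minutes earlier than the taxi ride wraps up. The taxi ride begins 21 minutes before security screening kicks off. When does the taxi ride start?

Boarding ends at 6:56 PM − 96 min = 5:20 PM.
Security screening starts at 5:20 PM + 96 min = 6:56 PM.
The taxi ride starts at 6:56 PM − 21 min = 6:35 PM.

6:35 PM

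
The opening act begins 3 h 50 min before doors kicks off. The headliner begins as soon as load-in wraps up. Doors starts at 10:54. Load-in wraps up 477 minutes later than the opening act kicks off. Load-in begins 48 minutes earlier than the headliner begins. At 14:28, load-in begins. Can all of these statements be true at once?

The opening act starts at 10:54 − 230 min = 07:04.
Load-in ends at 07:04 + 477 min = 15:01.
So the headliner starts at 15:01.
Load-in starts at 15:01 − 48 min = 14:13.
But load-in is also said to start at 14:28 — a 15-minute conflict.

No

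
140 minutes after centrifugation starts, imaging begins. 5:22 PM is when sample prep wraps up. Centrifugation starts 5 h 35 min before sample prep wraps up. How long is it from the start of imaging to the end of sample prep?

3 h 15 min

Centrifugation starts at 5:22 PM − 335 min = 11:47 AM.
Imaging starts at 11:47 AM + 140 min = 2:07 PM.
From 2:07 PM to 5:22 PM is 3 h 15 min.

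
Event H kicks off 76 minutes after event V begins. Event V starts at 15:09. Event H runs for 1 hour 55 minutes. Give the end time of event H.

Event H starts at 15:09 + 76 min = 16:25.
Event H ends at 16:25 + 115 min = 18:20.

18:20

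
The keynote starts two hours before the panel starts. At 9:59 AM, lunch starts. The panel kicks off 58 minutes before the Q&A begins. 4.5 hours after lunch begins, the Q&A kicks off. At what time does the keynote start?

The Q&A starts at 9:59 AM + 270 min = 2:29 PM.
The panel starts at 2:29 PM − 58 min = 1:31 PM.
The keynote starts at 1:31 PM − 120 min = 11:31 AM.

11:31 AM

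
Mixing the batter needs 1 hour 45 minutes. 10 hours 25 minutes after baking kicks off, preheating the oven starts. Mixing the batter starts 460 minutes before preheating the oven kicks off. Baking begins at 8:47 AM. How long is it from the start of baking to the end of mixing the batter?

270 minutes

Preheating the oven starts at 8:47 AM + 625 min = 7:12 PM.
Mixing the batter starts at 7:12 PM − 460 min = 11:32 AM.
Mixing the batter ends at 11:32 AM + 105 min = 1:17 PM.
From 8:47 AM to 1:17 PM is 270 minutes.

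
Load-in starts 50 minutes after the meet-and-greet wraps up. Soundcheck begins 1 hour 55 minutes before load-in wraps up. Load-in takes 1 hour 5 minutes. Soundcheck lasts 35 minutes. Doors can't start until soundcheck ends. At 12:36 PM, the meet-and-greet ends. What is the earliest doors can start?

1:11 PM

Load-in starts at 12:36 PM + 50 min = 1:26 PM.
Load-in ends at 1:26 PM + 65 min = 2:31 PM.
Soundcheck starts at 2:31 PM − 115 min = 12:36 PM.
Soundcheck ends at 12:36 PM + 35 min = 1:11 PM.
Doors is bounded by soundcheck, so the earliest it can start is 1:11 PM.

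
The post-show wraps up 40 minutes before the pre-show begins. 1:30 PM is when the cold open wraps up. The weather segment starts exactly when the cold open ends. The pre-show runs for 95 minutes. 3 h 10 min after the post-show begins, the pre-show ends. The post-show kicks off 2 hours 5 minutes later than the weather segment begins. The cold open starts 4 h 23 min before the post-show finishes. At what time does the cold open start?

12:07 PM

The weather segment starts at 1:30 PM.
The post-show starts at 1:30 PM + 125 min = 3:35 PM.
The pre-show ends at 3:35 PM + 190 min = 6:45 PM.
The pre-show starts at 6:45 PM − 95 min = 5:10 PM.
The post-show ends at 5:10 PM − 40 min = 4:30 PM.
The cold open starts at 4:30 PM − 263 min = 12:07 PM.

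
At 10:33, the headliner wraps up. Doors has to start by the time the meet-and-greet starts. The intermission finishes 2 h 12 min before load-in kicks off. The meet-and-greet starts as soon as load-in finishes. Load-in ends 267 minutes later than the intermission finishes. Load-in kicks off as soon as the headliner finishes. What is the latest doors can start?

Load-in starts at 10:33.
The intermission ends at 10:33 − 132 min = 08:21.
Load-in ends at 08:21 + 267 min = 12:48.
So the meet-and-greet starts at 12:48.
Doors is bounded by the meet-and-greet, so the latest it can start is 12:48.

12:48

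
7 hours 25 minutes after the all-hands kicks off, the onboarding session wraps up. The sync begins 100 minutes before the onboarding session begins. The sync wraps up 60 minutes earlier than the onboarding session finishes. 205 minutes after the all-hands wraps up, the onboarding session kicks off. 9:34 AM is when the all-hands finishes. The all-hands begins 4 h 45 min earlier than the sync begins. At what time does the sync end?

The onboarding session starts at 9:34 AM + 205 min = 12:59 PM.
The sync starts at 12:59 PM − 100 min = 11:19 AM.
The all-hands starts at 11:19 AM − 285 min = 6:34 AM.
The onboarding session ends at 6:34 AM + 445 min = 1:59 PM.
The sync ends at 1:59 PM − 60 min = 12:59 PM.

12:59 PM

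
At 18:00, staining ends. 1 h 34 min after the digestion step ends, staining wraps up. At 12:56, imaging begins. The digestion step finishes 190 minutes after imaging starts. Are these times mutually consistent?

No

The digestion step ends at 12:56 + 190 min = 16:06.
Staining ends at 16:06 + 94 min = 17:40.
But staining is also said to end at 18:00 — a 20-minute conflict.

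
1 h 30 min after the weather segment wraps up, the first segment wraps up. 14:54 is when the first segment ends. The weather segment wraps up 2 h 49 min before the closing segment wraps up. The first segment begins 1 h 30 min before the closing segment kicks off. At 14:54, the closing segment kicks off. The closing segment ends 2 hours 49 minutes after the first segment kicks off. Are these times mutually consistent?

The first segment starts at 14:54 − 90 min = 13:24.
The closing segment ends at 13:24 + 169 min = 16:13.
The weather segment ends at 16:13 − 169 min = 13:24.
The first segment ends at 13:24 + 90 min = 14:54.
That matches the stated 14:54, so the schedule is consistent.

Yes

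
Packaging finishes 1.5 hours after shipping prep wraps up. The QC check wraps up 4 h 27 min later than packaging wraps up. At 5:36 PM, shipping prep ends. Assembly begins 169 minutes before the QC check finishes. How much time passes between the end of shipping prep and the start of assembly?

Packaging ends at 5:36 PM + 90 min = 7:06 PM.
The QC check ends at 7:06 PM + 267 min = 11:33 PM.
Assembly starts at 11:33 PM − 169 min = 8:44 PM.
From 5:36 PM to 8:44 PM is 188 minutes.

188 minutes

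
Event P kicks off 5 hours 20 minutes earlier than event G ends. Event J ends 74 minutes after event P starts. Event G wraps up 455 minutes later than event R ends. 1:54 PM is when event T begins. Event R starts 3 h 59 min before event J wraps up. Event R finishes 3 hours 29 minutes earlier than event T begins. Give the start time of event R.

9:55 AM

Event R ends at 1:54 PM − 209 min = 10:25 AM.
Event G ends at 10:25 AM + 455 min = 6:00 PM.
Event P starts at 6:00 PM − 320 min = 12:40 PM.
Event J ends at 12:40 PM + 74 min = 1:54 PM.
Event R starts at 1:54 PM − 239 min = 9:55 AM.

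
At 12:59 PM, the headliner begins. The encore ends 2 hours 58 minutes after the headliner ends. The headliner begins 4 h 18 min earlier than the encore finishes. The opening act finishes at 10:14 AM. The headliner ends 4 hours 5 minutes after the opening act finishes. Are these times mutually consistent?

Yes

The headliner ends at 10:14 AM + 245 min = 2:19 PM.
The encore ends at 2:19 PM + 178 min = 5:17 PM.
The headliner starts at 5:17 PM − 258 min = 12:59 PM.
That matches the stated 12:59 PM, so the schedule is consistent.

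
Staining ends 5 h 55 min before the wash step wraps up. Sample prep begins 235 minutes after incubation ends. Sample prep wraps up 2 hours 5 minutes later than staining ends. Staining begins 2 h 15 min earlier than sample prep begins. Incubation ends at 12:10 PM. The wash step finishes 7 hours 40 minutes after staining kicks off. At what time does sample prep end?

Sample prep starts at 12:10 PM + 235 min = 4:05 PM.
Staining starts at 4:05 PM − 135 min = 1:50 PM.
The wash step ends at 1:50 PM + 460 min = 9:30 PM.
Staining ends at 9:30 PM − 355 min = 3:35 PM.
Sample prep ends at 3:35 PM + 125 min = 5:40 PM.

5:40 PM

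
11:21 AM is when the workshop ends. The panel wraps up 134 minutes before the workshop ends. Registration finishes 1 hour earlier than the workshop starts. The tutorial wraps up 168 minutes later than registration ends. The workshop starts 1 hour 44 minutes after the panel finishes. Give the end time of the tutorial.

12:39 PM

The panel ends at 11:21 AM − 134 min = 9:07 AM.
The workshop starts at 9:07 AM + 104 min = 10:51 AM.
Registration ends at 10:51 AM − 60 min = 9:51 AM.
The tutorial ends at 9:51 AM + 168 min = 12:39 PM.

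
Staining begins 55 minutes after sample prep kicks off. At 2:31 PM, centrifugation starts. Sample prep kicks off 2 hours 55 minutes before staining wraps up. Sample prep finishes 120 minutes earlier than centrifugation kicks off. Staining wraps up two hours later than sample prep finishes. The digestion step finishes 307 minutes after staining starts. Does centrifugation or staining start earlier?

staining

Sample prep ends at 2:31 PM − 120 min = 12:31 PM.
Staining ends at 12:31 PM + 120 min = 2:31 PM.
Sample prep starts at 2:31 PM − 175 min = 11:36 AM.
Staining starts at 11:36 AM + 55 min = 12:31 PM.
Centrifugation starts at 2:31 PM and staining starts at 12:31 PM, so staining is first.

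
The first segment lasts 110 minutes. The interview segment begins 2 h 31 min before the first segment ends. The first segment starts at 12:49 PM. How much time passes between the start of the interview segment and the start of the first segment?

41 minutes

The first segment ends at 12:49 PM + 110 min = 2:39 PM.
The interview segment starts at 2:39 PM − 151 min = 12:08 PM.
From 12:08 PM to 12:49 PM is 41 minutes.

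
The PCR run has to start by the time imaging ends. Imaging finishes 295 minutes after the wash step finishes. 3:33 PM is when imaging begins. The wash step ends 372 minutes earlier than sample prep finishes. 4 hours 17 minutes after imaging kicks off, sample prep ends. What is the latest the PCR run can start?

Sample prep ends at 3:33 PM + 257 min = 7:50 PM.
The wash step ends at 7:50 PM − 372 min = 1:38 PM.
Imaging ends at 1:38 PM + 295 min = 6:33 PM.
The PCR run is bounded by imaging, so the latest it can start is 6:33 PM.

6:33 PM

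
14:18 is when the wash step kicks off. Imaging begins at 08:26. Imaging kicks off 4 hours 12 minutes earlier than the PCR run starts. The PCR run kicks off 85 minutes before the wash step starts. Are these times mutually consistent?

The PCR run starts at 14:18 − 85 min = 12:53.
Imaging starts at 12:53 − 252 min = 08:41.
But imaging is also said to start at 08:26 — a 15-minute conflict.

No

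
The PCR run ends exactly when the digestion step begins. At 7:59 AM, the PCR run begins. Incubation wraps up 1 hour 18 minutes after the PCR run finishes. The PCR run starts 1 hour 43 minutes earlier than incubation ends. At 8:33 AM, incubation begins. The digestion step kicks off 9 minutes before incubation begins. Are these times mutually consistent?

The digestion step starts at 8:33 AM − 9 min = 8:24 AM.
So the PCR run ends at 8:24 AM.
Incubation ends at 8:24 AM + 78 min = 9:42 AM.
The PCR run starts at 9:42 AM − 103 min = 7:59 AM.
That matches the stated 7:59 AM, so the schedule is consistent.

Yes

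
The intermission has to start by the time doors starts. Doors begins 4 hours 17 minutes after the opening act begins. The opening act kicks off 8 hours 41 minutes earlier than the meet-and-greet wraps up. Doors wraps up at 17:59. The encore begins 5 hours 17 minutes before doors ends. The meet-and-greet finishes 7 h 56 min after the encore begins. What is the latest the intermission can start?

The encore starts at 17:59 − 317 min = 12:42.
The meet-and-greet ends at 12:42 + 476 min = 20:38.
The opening act starts at 20:38 − 521 min = 11:57.
Doors starts at 11:57 + 257 min = 16:14.
The intermission is bounded by doors, so the latest it can start is 16:14.

16:14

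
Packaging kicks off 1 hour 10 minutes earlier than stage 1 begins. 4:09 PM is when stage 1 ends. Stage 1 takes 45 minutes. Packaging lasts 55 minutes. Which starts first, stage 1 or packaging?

Stage 1 starts at 4:09 PM − 45 min = 3:24 PM.
Packaging starts at 3:24 PM − 70 min = 2:14 PM.
Stage 1 starts at 3:24 PM and packaging starts at 2:14 PM, so packaging is first.

packaging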